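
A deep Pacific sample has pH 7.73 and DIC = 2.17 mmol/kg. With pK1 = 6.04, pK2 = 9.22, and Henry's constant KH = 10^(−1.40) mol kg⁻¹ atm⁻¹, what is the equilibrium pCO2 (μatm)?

α₀ = 1 / (1 + K1/[H⁺] + K1K2/[H⁺]²) = 1 / (1 + 10^+1.69 + 10^+0.20)
   = 1 / (1 + 48.978 + 1.5849) = 1/51.563 = 0.01939
[CO2*] = α₀ × DIC = 0.01939 × 2.17 = 0.04208 mmol/kg
pCO2 = [CO2*]/KH = 4.208×10^-5 / 3.981×10^-2 = 1060 μatm

pCO2 = 1060 μatm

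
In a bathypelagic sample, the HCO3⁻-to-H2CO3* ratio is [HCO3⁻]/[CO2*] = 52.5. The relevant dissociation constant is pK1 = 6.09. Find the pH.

pH = 7.81

From K1 = [H⁺][HCO3⁻]/[CO2*]:  pH = pK1 + log₁₀([HCO3⁻]/[CO2*])
log₁₀(52.5) = +1.720
pH = 6.09 + (+1.720) = 7.81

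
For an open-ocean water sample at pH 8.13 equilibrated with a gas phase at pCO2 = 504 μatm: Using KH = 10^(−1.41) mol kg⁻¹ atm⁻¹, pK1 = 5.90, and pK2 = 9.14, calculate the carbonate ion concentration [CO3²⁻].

[CO3²⁻] = 0.325 mmol/kg

[CO2*] = KH · pCO2 = 10^(−1.41) × 504×10^-6 = 1.961×10^-5 mol/kg
α₀ = 1/(1 + K1/[H⁺] + K1K2/[H⁺]²) = 1/(1 + 10^+2.23 + 10^+1.22) = 0.005336
DIC = [CO2*]/α₀ = 1.961×10^-5 / 0.005336 = 3.675 mmol/kg
[CO3²⁻] = α₂·DIC; α₂ = 0.08855, so [CO3²⁻] = 0.08855 × 3.675 = 0.325 mmol/kg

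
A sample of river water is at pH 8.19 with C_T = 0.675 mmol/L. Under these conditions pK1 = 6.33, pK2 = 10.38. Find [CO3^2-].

[CO3²⁻] = 4.27 μmol/L

α₂ = 1 / (1 + [H⁺]/K2 + [H⁺]²/(K1K2)) = 1 / (1 + 10^+2.19 + 10^+0.33)
   = 1 / (1 + 154.88 + 2.1380) = 1/158.02 = 0.006328
[CO3²⁻] = α₂ × DIC = 0.006328 × 0.675 = 0.00427 mmol/L = 4.27 μmol/L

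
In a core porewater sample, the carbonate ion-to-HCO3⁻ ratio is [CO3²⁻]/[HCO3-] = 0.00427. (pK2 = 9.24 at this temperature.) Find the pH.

From K2 = [H⁺][CO3²⁻]/[HCO3-]:  pH = pK2 + log₁₀([CO3²⁻]/[HCO3-])
log₁₀(0.00427) = -2.370
pH = 9.24 + (-2.370) = 6.87

pH = 6.87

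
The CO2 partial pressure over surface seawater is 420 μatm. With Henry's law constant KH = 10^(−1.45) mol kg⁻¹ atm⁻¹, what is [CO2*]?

KH = 10^(−1.45) = 3.548×10^-2 mol kg⁻¹ atm⁻¹
[CO2*] = KH · pCO2 = 3.548×10^-2 × 420×10^-6 atm = 1.49×10^-5 mol/kg

[CO2*] = 14.9 μmol/kg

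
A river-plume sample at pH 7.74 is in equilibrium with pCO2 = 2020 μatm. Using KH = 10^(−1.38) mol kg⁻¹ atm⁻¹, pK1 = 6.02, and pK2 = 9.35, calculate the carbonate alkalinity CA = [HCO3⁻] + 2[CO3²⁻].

CA = 4.64 mmol/kg

[CO2*] = KH · pCO2 = 10^(−1.38) × 2020×10^-6 = 8.421×10^-5 mol/kg
α₀ = 1/(1 + K1/[H⁺] + K1K2/[H⁺]²) = 1/(1 + 10^+1.72 + 10^+0.11) = 0.01826
DIC = [CO2*]/α₀ = 8.421×10^-5 / 0.01826 = 4.612 mmol/kg
CA = (α₁ + 2α₂)·DIC = (0.9582 + 2×0.02352) × 4.612 = 4.64 mmol/kg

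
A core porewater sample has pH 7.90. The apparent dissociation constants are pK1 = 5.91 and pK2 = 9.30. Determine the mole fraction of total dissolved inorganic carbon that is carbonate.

α₂ = 0.0379

α₂ = 1 / (1 + [H⁺]/K2 + [H⁺]²/(K1K2)) = 1 / (1 + 10^+1.40 + 10^-0.59)
   = 1 / (1 + 25.119 + 0.25704) = 1/26.376 = 0.03791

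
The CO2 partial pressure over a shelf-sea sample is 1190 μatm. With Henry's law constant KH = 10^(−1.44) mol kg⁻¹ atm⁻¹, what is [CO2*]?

KH = 10^(−1.44) = 3.631×10^-2 mol kg⁻¹ atm⁻¹
[CO2*] = KH · pCO2 = 3.631×10^-2 × 1190×10^-6 atm = 4.32×10^-5 mol/kg

[CO2*] = 43.2 μmol/kg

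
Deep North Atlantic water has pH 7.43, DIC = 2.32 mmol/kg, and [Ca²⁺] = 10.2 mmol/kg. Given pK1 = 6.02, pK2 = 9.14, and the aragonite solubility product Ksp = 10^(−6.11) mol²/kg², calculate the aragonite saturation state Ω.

α₂ = 1 / (1 + [H⁺]/K2 + [H⁺]²/(K1K2)) = 1 / (1 + 10^+1.71 + 10^+0.30)
   = 1 / (1 + 51.286 + 1.9953) = 1/54.281 = 0.01842
[CO3²⁻] = α₂ × DIC = 0.01842 × 2.32 = 0.04274 mmol/kg
Ksp = 10^(−6.11) = 7.762×10^-7
Ω = [Ca²⁺][CO3²⁻]/Ksp = (10.2×10^-3)(4.274×10^-5) / 7.762×10^-7 = 0.562

Ω = 0.562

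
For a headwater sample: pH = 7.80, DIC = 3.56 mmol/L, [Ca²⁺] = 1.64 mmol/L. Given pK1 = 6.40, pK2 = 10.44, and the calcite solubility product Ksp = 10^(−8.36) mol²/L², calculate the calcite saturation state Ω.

Ω = 2.94

α₂ = 1 / (1 + [H⁺]/K2 + [H⁺]²/(K1K2)) = 1 / (1 + 10^+2.64 + 10^+1.24)
   = 1 / (1 + 436.52 + 17.378) = 1/454.89 = 0.002198
[CO3²⁻] = α₂ × DIC = 0.002198 × 3.56 = 0.007826 mmol/L = 7.826 μmol/L
Ksp = 10^(−8.36) = 4.365×10^-9
Ω = [Ca²⁺][CO3²⁻]/Ksp = (1.64×10^-3)(7.826×10^-6) / 4.365×10^-9 = 2.94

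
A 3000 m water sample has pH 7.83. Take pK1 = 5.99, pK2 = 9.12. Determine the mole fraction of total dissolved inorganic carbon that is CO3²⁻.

α₂ = 0.0481

α₂ = 1 / (1 + [H⁺]/K2 + [H⁺]²/(K1K2)) = 1 / (1 + 10^+1.29 + 10^-0.55)
   = 1 / (1 + 19.498 + 0.28184) = 1/20.780 = 0.04812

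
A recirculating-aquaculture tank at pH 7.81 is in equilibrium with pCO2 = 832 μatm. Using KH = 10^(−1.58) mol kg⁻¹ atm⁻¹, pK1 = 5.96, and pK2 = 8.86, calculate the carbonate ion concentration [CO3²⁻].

[CO2*] = KH · pCO2 = 10^(−1.58) × 832×10^-6 = 2.188×10^-5 mol/kg
α₀ = 1/(1 + K1/[H⁺] + K1K2/[H⁺]²) = 1/(1 + 10^+1.85 + 10^+0.80) = 0.01280
DIC = [CO2*]/α₀ = 2.188×10^-5 / 0.01280 = 1.709 mmol/kg
[CO3²⁻] = α₂·DIC; α₂ = 0.08078, so [CO3²⁻] = 0.08078 × 1.709 = 0.138 mmol/kg

[CO3²⁻] = 0.138 mmol/kg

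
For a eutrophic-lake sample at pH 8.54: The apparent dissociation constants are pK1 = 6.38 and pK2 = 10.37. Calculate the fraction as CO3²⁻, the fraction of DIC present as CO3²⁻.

α₂ = 0.0145

α₂ = 1 / (1 + [H⁺]/K2 + [H⁺]²/(K1K2)) = 1 / (1 + 10^+1.83 + 10^-0.33)
   = 1 / (1 + 67.608 + 0.46774) = 1/69.076 = 0.01448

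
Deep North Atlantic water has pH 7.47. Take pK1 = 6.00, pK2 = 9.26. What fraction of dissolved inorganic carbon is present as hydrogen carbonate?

α₁ = 1 / (1 + [H⁺]/K1 + K2/[H⁺]) = 1 / (1 + 10^-1.47 + 10^-1.79)
   = 1 / (1 + 0.033884 + 0.016218) = 1/1.0501 = 0.9523

α₁ = 0.952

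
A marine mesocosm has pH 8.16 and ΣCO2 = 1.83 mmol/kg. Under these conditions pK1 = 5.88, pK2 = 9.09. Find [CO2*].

[CO2*] = 8.55 μmol/kg

α₀ = 1 / (1 + K1/[H⁺] + K1K2/[H⁺]²) = 1 / (1 + 10^+2.28 + 10^+1.35)
   = 1 / (1 + 190.55 + 22.387) = 1/213.93 = 0.004674
[CO2*] = α₀ × DIC = 0.004674 × 1.83 = 0.00855 mmol/kg = 8.55 μmol/kg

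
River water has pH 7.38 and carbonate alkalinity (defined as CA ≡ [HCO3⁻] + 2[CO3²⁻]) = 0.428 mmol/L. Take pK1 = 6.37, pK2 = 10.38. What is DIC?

DIC = 0.469 mmol/L

CA = [HCO3⁻] + 2[CO3²⁻] = (α₁ + 2α₂)·DIC
At pH 7.38: [H⁺]/K1 = 10^-1.01 = 0.097724, K2/[H⁺] = 10^-3.00 = 0.0010000
α₁ = 1/(1 + 0.097724 + 0.0010000) = 1/1.0987 = 0.9101; α₂ = α₁·K2/[H⁺] = 0.0009101
α₁ + 2α₂ = 0.9120
DIC = CA / (α₁ + 2α₂) = 0.428 / 0.9120 = 0.469 mmol/L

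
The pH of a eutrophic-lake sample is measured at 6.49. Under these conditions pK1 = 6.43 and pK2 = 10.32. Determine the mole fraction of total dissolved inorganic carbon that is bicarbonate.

α₁ = 1 / (1 + [H⁺]/K1 + K2/[H⁺]) = 1 / (1 + 10^-0.06 + 10^-3.83)
   = 1 / (1 + 0.87096 + 0.00014791) = 1/1.8711 = 0.5344

α₁ = 0.534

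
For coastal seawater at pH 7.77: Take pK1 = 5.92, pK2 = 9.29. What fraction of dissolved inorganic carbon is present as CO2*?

α₀ = 1 / (1 + K1/[H⁺] + K1K2/[H⁺]²) = 1 / (1 + 10^+1.85 + 10^+0.33)
   = 1 / (1 + 70.795 + 2.1380) = 1/73.933 = 0.01353

α₀ = 0.0135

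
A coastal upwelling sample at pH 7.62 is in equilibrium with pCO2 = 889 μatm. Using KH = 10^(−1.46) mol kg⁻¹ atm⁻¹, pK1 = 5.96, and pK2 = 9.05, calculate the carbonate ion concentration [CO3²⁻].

[CO3²⁻] = 0.0523 mmol/kg

[CO2*] = KH · pCO2 = 10^(−1.46) × 889×10^-6 = 3.082×10^-5 mol/kg
α₀ = 1/(1 + K1/[H⁺] + K1K2/[H⁺]²) = 1/(1 + 10^+1.66 + 10^+0.23) = 0.02066
DIC = [CO2*]/α₀ = 3.082×10^-5 / 0.02066 = 1.492 mmol/kg
[CO3²⁻] = α₂·DIC; α₂ = 0.03508, so [CO3²⁻] = 0.03508 × 1.492 = 0.0523 mmol/kg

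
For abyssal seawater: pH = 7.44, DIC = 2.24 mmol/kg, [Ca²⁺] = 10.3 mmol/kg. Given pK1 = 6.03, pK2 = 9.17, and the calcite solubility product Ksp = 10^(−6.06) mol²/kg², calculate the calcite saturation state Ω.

α₂ = 1 / (1 + [H⁺]/K2 + [H⁺]²/(K1K2)) = 1 / (1 + 10^+1.73 + 10^+0.32)
   = 1 / (1 + 53.703 + 2.0893) = 1/56.792 = 0.01761
[CO3²⁻] = α₂ × DIC = 0.01761 × 2.24 = 0.03944 mmol/kg
Ksp = 10^(−6.06) = 8.710×10^-7
Ω = [Ca²⁺][CO3²⁻]/Ksp = (10.3×10^-3)(3.944×10^-5) / 8.710×10^-7 = 0.466

Ω = 0.466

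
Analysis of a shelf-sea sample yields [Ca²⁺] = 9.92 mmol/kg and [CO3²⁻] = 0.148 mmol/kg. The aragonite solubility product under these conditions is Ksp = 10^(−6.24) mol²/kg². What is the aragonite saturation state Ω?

Ksp = 10^(−6.24) = 5.754×10^-7
Ω = [Ca²⁺][CO3²⁻]/Ksp = (9.92×10^-3)(0.148×10^-3) / 5.754×10^-7 = 2.55

Ω = 2.55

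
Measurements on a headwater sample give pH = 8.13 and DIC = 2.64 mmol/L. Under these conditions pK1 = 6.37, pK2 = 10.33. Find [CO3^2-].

[CO3²⁻] = 16.3 μmol/L

α₂ = 1 / (1 + [H⁺]/K2 + [H⁺]²/(K1K2)) = 1 / (1 + 10^+2.20 + 10^+0.44)
   = 1 / (1 + 158.49 + 2.7542) = 1/162.24 = 0.006164
[CO3²⁻] = α₂ × DIC = 0.006164 × 2.64 = 0.0163 mmol/L = 16.3 μmol/L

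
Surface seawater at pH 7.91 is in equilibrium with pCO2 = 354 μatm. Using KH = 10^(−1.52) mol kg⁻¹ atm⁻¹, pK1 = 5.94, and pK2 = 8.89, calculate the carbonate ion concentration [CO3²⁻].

[CO3²⁻] = 0.104 mmol/kg

[CO2*] = KH · pCO2 = 10^(−1.52) × 354×10^-6 = 1.069×10^-5 mol/kg
α₀ = 1/(1 + K1/[H⁺] + K1K2/[H⁺]²) = 1/(1 + 10^+1.97 + 10^+0.99) = 0.009606
DIC = [CO2*]/α₀ = 1.069×10^-5 / 0.009606 = 1.113 mmol/kg
[CO3²⁻] = α₂·DIC; α₂ = 0.09388, so [CO3²⁻] = 0.09388 × 1.113 = 0.104 mmol/kg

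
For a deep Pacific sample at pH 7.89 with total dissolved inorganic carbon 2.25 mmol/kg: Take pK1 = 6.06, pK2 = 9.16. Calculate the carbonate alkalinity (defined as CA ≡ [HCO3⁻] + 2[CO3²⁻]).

CA = [HCO3⁻] + 2[CO3²⁻] = (α₁ + 2α₂)·DIC
At pH 7.89: [H⁺]/K1 = 10^-1.83 = 0.014791, K2/[H⁺] = 10^-1.27 = 0.053703
α₁ = 1/(1 + 0.014791 + 0.053703) = 1/1.0685 = 0.9359; α₂ = α₁·K2/[H⁺] = 0.05026
α₁ + 2α₂ = 1.0364
CA = 1.0364 × 2.25 = 2.33 mmol/kg

CA = 2.33 mmol/kg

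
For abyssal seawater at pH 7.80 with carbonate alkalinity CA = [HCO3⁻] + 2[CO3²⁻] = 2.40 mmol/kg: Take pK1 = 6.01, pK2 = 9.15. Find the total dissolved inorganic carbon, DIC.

DIC = 2.34 mmol/kg

CA = [HCO3⁻] + 2[CO3²⁻] = (α₁ + 2α₂)·DIC
At pH 7.80: [H⁺]/K1 = 10^-1.79 = 0.016218, K2/[H⁺] = 10^-1.35 = 0.044668
α₁ = 1/(1 + 0.016218 + 0.044668) = 1/1.0609 = 0.9426; α₂ = α₁·K2/[H⁺] = 0.04210
α₁ + 2α₂ = 1.0268
DIC = CA / (α₁ + 2α₂) = 2.40 / 1.0268 = 2.34 mmol/kg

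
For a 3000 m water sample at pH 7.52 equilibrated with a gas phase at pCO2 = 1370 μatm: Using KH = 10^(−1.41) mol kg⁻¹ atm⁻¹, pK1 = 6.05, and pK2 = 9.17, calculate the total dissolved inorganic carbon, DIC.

DIC = 1.66 mmol/kg

[CO2*] = KH · pCO2 = 10^(−1.41) × 1370×10^-6 = 5.330×10^-5 mol/kg
α₀ = 1/(1 + K1/[H⁺] + K1K2/[H⁺]²) = 1/(1 + 10^+1.47 + 10^-0.18) = 0.03208
DIC = [CO2*]/α₀ = 5.330×10^-5 / 0.03208 = 1.66 mmol/kg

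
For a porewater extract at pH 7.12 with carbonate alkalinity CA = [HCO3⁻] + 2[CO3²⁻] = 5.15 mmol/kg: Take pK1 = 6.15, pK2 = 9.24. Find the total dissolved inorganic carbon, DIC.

CA = [HCO3⁻] + 2[CO3²⁻] = (α₁ + 2α₂)·DIC
At pH 7.12: [H⁺]/K1 = 10^-0.97 = 0.10715, K2/[H⁺] = 10^-2.12 = 0.0075858
α₁ = 1/(1 + 0.10715 + 0.0075858) = 1/1.1147 = 0.8971; α₂ = α₁·K2/[H⁺] = 0.006805
α₁ + 2α₂ = 0.9107
DIC = CA / (α₁ + 2α₂) = 5.15 / 0.9107 = 5.66 mmol/kg

DIC = 5.66 mmol/kg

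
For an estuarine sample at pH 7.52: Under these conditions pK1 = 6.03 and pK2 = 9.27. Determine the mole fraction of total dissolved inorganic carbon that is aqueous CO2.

α₀ = 0.0308

α₀ = 1 / (1 + K1/[H⁺] + K1K2/[H⁺]²) = 1 / (1 + 10^+1.49 + 10^-0.26)
   = 1 / (1 + 30.903 + 0.54954) = 1/32.452 = 0.03081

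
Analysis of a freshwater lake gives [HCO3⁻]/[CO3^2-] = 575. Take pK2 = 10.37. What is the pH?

From K2 = [H⁺][CO3^2-]/[HCO3⁻]:  pH = pK2 − log₁₀([HCO3⁻]/[CO3^2-])
log₁₀(575) = +2.760
pH = 10.37 − (+2.760) = 7.61

pH = 7.61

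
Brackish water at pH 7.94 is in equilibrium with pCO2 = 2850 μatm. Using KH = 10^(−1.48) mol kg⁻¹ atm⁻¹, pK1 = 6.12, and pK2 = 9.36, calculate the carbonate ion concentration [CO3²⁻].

[CO3²⁻] = 0.237 mmol/kg

[CO2*] = KH · pCO2 = 10^(−1.48) × 2850×10^-6 = 9.437×10^-5 mol/kg
α₀ = 1/(1 + K1/[H⁺] + K1K2/[H⁺]²) = 1/(1 + 10^+1.82 + 10^+0.40) = 0.01437
DIC = [CO2*]/α₀ = 9.437×10^-5 / 0.01437 = 6.567 mmol/kg
[CO3²⁻] = α₂·DIC; α₂ = 0.03610, so [CO3²⁻] = 0.03610 × 6.567 = 0.237 mmol/kg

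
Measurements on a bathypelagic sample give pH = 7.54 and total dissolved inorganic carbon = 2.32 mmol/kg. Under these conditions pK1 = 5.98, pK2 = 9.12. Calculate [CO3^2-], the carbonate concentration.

[CO3²⁻] = 0.0579 mmol/kg

α₂ = 1 / (1 + [H⁺]/K2 + [H⁺]²/(K1K2)) = 1 / (1 + 10^+1.58 + 10^+0.02)
   = 1 / (1 + 38.019 + 1.0471) = 1/40.066 = 0.02496
[CO3²⁻] = α₂ × DIC = 0.02496 × 2.32 = 0.0579 mmol/kg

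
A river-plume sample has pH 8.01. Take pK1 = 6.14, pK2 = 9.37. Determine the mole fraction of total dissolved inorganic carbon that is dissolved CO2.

α₀ = 0.0128

α₀ = 1 / (1 + K1/[H⁺] + K1K2/[H⁺]²) = 1 / (1 + 10^+1.87 + 10^+0.51)
   = 1 / (1 + 74.131 + 3.2359) = 1/78.367 = 0.01276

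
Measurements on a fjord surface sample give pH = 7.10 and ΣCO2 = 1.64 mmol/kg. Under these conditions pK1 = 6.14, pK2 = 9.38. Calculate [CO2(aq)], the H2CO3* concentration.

α₀ = 1 / (1 + K1/[H⁺] + K1K2/[H⁺]²) = 1 / (1 + 10^+0.96 + 10^-1.32)
   = 1 / (1 + 9.1201 + 0.047863) = 1/10.168 = 0.09835
[CO2*] = α₀ × DIC = 0.09835 × 1.64 = 0.161 mmol/kg

[CO2*] = 0.161 mmol/kg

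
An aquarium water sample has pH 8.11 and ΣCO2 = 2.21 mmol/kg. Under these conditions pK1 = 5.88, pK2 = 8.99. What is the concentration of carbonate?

α₂ = 1 / (1 + [H⁺]/K2 + [H⁺]²/(K1K2)) = 1 / (1 + 10^+0.88 + 10^-1.35)
   = 1 / (1 + 7.5858 + 0.044668) = 1/8.6304 = 0.1159
[CO3²⁻] = α₂ × DIC = 0.1159 × 2.21 = 0.256 mmol/kg

[CO3²⁻] = 0.256 mmol/kg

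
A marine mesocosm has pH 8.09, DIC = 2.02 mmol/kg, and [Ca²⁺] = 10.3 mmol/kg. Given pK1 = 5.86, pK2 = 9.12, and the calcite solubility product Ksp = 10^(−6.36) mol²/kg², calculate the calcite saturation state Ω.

Ω = 4.05

α₂ = 1 / (1 + [H⁺]/K2 + [H⁺]²/(K1K2)) = 1 / (1 + 10^+1.03 + 10^-1.20)
   = 1 / (1 + 10.715 + 0.063096) = 1/11.778 = 0.08490
[CO3²⁻] = α₂ × DIC = 0.08490 × 2.02 = 0.1715 mmol/kg
Ksp = 10^(−6.36) = 4.365×10^-7
Ω = [Ca²⁺][CO3²⁻]/Ksp = (10.3×10^-3)(1.715×10^-4) / 4.365×10^-7 = 4.05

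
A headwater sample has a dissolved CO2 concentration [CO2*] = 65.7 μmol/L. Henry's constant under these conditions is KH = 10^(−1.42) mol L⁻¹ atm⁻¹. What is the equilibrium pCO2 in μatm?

KH = 10^(−1.42) = 3.802×10^-2 mol L⁻¹ atm⁻¹
pCO2 = [CO2*]/KH = 65.7×10^-6 / 3.802×10^-2 = 1.73×10^-3 atm = 1730 μatm

pCO2 = 1730 μatm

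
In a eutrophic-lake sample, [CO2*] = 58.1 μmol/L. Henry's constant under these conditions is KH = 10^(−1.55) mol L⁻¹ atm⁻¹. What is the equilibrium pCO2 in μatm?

pCO2 = 2060 μatm

KH = 10^(−1.55) = 2.818×10^-2 mol L⁻¹ atm⁻¹
pCO2 = [CO2*]/KH = 58.1×10^-6 / 2.818×10^-2 = 2.06×10^-3 atm = 2060 μatm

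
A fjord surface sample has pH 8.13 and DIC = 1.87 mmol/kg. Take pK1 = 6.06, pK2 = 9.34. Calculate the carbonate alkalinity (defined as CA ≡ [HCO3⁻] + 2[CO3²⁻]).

CA = [HCO3⁻] + 2[CO3²⁻] = (α₁ + 2α₂)·DIC
At pH 8.13: [H⁺]/K1 = 10^-2.07 = 0.0085114, K2/[H⁺] = 10^-1.21 = 0.061660
α₁ = 1/(1 + 0.0085114 + 0.061660) = 1/1.0702 = 0.9344; α₂ = α₁·K2/[H⁺] = 0.05762
α₁ + 2α₂ = 1.0497
CA = 1.0497 × 1.87 = 1.96 mmol/kg

CA = 1.96 mmol/kg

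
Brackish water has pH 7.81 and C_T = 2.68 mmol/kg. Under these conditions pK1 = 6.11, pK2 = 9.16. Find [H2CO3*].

α₀ = 1 / (1 + K1/[H⁺] + K1K2/[H⁺]²) = 1 / (1 + 10^+1.70 + 10^+0.35)
   = 1 / (1 + 50.119 + 2.2387) = 1/53.357 = 0.01874
[CO2*] = α₀ × DIC = 0.01874 × 2.68 = 0.0502 mmol/kg

[CO2*] = 0.0502 mmol/kg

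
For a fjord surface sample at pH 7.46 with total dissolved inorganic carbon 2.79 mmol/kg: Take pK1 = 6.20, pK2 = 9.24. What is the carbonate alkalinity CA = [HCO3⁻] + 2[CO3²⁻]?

CA = 2.69 mmol/kg

CA = [HCO3⁻] + 2[CO3²⁻] = (α₁ + 2α₂)·DIC
At pH 7.46: [H⁺]/K1 = 10^-1.26 = 0.054954, K2/[H⁺] = 10^-1.78 = 0.016596
α₁ = 1/(1 + 0.054954 + 0.016596) = 1/1.0715 = 0.9332; α₂ = α₁·K2/[H⁺] = 0.01549
α₁ + 2α₂ = 0.9642
CA = 0.9642 × 2.79 = 2.69 mmol/kg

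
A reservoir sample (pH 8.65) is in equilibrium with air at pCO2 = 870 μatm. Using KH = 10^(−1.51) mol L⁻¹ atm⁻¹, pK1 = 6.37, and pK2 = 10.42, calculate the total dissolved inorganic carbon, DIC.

DIC = 5.24 mmol/L

[CO2*] = KH · pCO2 = 10^(−1.51) × 870×10^-6 = 2.689×10^-5 mol/L
α₀ = 1/(1 + K1/[H⁺] + K1K2/[H⁺]²) = 1/(1 + 10^+2.28 + 10^+0.51) = 0.005134
DIC = [CO2*]/α₀ = 2.689×10^-5 / 0.005134 = 5.24 mmol/L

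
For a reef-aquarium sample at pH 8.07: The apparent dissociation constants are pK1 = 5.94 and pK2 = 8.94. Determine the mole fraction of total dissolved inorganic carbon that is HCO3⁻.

α₁ = 1 / (1 + [H⁺]/K1 + K2/[H⁺]) = 1 / (1 + 10^-2.13 + 10^-0.87)
   = 1 / (1 + 0.0074131 + 0.13490) = 1/1.1423 = 0.8754

α₁ = 0.875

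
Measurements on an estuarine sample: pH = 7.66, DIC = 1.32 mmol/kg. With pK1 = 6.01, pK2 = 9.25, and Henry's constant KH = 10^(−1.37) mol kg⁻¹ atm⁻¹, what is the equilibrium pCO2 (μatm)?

pCO2 = 661 μatm

α₀ = 1 / (1 + K1/[H⁺] + K1K2/[H⁺]²) = 1 / (1 + 10^+1.65 + 10^+0.06)
   = 1 / (1 + 44.668 + 1.1482) = 1/46.817 = 0.02136
[CO2*] = α₀ × DIC = 0.02136 × 1.32 = 0.02820 mmol/kg
pCO2 = [CO2*]/KH = 2.820×10^-5 / 4.266×10^-2 = 661 μatm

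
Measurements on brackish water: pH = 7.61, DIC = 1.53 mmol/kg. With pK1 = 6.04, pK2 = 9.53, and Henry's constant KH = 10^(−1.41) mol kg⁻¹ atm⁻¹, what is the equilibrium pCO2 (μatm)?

pCO2 = 1020 μatm

α₀ = 1 / (1 + K1/[H⁺] + K1K2/[H⁺]²) = 1 / (1 + 10^+1.57 + 10^-0.35)
   = 1 / (1 + 37.154 + 0.44668) = 1/38.600 = 0.02591
[CO2*] = α₀ × DIC = 0.02591 × 1.53 = 0.03964 mmol/kg
pCO2 = [CO2*]/KH = 3.964×10^-5 / 3.890×10^-2 = 1020 μatm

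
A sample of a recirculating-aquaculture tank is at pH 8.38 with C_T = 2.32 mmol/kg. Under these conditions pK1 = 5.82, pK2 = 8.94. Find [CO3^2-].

[CO3²⁻] = 0.500 mmol/kg

α₂ = 1 / (1 + [H⁺]/K2 + [H⁺]²/(K1K2)) = 1 / (1 + 10^+0.56 + 10^-2.00)
   = 1 / (1 + 3.6308 + 0.010000) = 1/4.6408 = 0.2155
[CO3²⁻] = α₂ × DIC = 0.2155 × 2.32 = 0.500 mmol/kg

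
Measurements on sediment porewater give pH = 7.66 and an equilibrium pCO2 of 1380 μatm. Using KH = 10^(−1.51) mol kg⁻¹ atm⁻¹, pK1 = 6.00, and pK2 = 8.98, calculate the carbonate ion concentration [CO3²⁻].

[CO2*] = KH · pCO2 = 10^(−1.51) × 1380×10^-6 = 4.265×10^-5 mol/kg
α₀ = 1/(1 + K1/[H⁺] + K1K2/[H⁺]²) = 1/(1 + 10^+1.66 + 10^+0.34) = 0.02045
DIC = [CO2*]/α₀ = 4.265×10^-5 / 0.02045 = 2.085 mmol/kg
[CO3²⁻] = α₂·DIC; α₂ = 0.04474, so [CO3²⁻] = 0.04474 × 2.085 = 0.0933 mmol/kg

[CO3²⁻] = 0.0933 mmol/kg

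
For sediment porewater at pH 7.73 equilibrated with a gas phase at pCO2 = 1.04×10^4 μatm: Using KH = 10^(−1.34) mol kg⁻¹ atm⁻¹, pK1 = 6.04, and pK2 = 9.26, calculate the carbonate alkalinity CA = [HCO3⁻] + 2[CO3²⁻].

[CO2*] = KH · pCO2 = 10^(−1.34) × 1.04×10^4×10^-6 = 4.754×10^-4 mol/kg
α₀ = 1/(1 + K1/[H⁺] + K1K2/[H⁺]²) = 1/(1 + 10^+1.69 + 10^+0.16) = 0.01945
DIC = [CO2*]/α₀ = 4.754×10^-4 / 0.01945 = 24.45 mmol/kg
CA = (α₁ + 2α₂)·DIC = (0.9524 + 2×0.02811) × 24.45 = 24.7 mmol/kg

CA = 24.7 mmol/kg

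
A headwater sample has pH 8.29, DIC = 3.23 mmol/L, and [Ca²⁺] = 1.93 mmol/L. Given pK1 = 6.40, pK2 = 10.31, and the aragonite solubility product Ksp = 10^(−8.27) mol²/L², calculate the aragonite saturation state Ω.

Ω = 10.8

α₂ = 1 / (1 + [H⁺]/K2 + [H⁺]²/(K1K2)) = 1 / (1 + 10^+2.02 + 10^+0.13)
   = 1 / (1 + 104.71 + 1.3490) = 1/107.06 = 0.009340
[CO3²⁻] = α₂ × DIC = 0.009340 × 3.23 = 0.03017 mmol/L
Ksp = 10^(−8.27) = 5.370×10^-9
Ω = [Ca²⁺][CO3²⁻]/Ksp = (1.93×10^-3)(3.017×10^-5) / 5.370×10^-9 = 10.8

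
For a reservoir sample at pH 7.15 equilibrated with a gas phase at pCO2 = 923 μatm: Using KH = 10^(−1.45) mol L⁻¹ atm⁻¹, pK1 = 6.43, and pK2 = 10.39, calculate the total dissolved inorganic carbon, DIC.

[CO2*] = KH · pCO2 = 10^(−1.45) × 923×10^-6 = 3.275×10^-5 mol/L
α₀ = 1/(1 + K1/[H⁺] + K1K2/[H⁺]²) = 1/(1 + 10^+0.72 + 10^-2.52) = 0.1600
DIC = [CO2*]/α₀ = 3.275×10^-5 / 0.1600 = 0.205 mmol/L

DIC = 0.205 mmol/L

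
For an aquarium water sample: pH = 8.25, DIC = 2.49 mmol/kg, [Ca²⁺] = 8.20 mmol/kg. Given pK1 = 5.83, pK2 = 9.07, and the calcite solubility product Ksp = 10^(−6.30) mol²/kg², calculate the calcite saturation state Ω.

α₂ = 1 / (1 + [H⁺]/K2 + [H⁺]²/(K1K2)) = 1 / (1 + 10^+0.82 + 10^-1.60)
   = 1 / (1 + 6.6069 + 0.025119) = 1/7.6321 = 0.1310
[CO3²⁻] = α₂ × DIC = 0.1310 × 2.49 = 0.3263 mmol/kg
Ksp = 10^(−6.30) = 5.012×10^-7
Ω = [Ca²⁺][CO3²⁻]/Ksp = (8.20×10^-3)(3.263×10^-4) / 5.012×10^-7 = 5.34

Ω = 5.34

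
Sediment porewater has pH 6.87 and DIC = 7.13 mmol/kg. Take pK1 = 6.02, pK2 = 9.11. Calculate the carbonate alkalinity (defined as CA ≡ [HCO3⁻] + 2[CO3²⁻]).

CA = [HCO3⁻] + 2[CO3²⁻] = (α₁ + 2α₂)·DIC
At pH 6.87: [H⁺]/K1 = 10^-0.85 = 0.14125, K2/[H⁺] = 10^-2.24 = 0.0057544
α₁ = 1/(1 + 0.14125 + 0.0057544) = 1/1.1470 = 0.8718; α₂ = α₁·K2/[H⁺] = 0.005017
α₁ + 2α₂ = 0.8819
CA = 0.8819 × 7.13 = 6.29 mmol/kg

CA = 6.29 mmol/kg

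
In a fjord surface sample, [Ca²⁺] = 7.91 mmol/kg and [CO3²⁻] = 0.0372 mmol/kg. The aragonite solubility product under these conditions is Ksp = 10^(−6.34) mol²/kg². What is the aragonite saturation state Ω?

Ω = 0.644

Ksp = 10^(−6.34) = 4.571×10^-7
Ω = [Ca²⁺][CO3²⁻]/Ksp = (7.91×10^-3)(0.0372×10^-3) / 4.571×10^-7 = 0.644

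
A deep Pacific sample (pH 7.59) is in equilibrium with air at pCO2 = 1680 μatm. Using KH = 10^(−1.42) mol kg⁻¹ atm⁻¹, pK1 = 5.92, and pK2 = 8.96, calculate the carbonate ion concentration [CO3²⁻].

[CO3²⁻] = 0.127 mmol/kg

[CO2*] = KH · pCO2 = 10^(−1.42) × 1680×10^-6 = 6.387×10^-5 mol/kg
α₀ = 1/(1 + K1/[H⁺] + K1K2/[H⁺]²) = 1/(1 + 10^+1.67 + 10^+0.30) = 0.02009
DIC = [CO2*]/α₀ = 6.387×10^-5 / 0.02009 = 3.179 mmol/kg
[CO3²⁻] = α₂·DIC; α₂ = 0.04009, so [CO3²⁻] = 0.04009 × 3.179 = 0.127 mmol/kg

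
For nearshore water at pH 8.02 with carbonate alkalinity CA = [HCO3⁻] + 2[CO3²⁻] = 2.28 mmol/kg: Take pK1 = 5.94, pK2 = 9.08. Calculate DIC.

CA = [HCO3⁻] + 2[CO3²⁻] = (α₁ + 2α₂)·DIC
At pH 8.02: [H⁺]/K1 = 10^-2.08 = 0.0083176, K2/[H⁺] = 10^-1.06 = 0.087096
α₁ = 1/(1 + 0.0083176 + 0.087096) = 1/1.0954 = 0.9129; α₂ = α₁·K2/[H⁺] = 0.07951
α₁ + 2α₂ = 1.0719
DIC = CA / (α₁ + 2α₂) = 2.28 / 1.0719 = 2.13 mmol/kg

DIC = 2.13 mmol/kg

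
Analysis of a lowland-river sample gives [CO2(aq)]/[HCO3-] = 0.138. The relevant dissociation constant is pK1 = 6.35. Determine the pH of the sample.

pH = 7.21

From K1 = [H⁺][HCO3-]/[CO2(aq)]:  pH = pK1 − log₁₀([CO2(aq)]/[HCO3-])
log₁₀(0.138) = -0.860
pH = 6.35 − (-0.860) = 7.21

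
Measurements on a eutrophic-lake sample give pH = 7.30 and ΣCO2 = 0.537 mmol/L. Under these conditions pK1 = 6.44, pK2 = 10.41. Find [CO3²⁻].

α₂ = 1 / (1 + [H⁺]/K2 + [H⁺]²/(K1K2)) = 1 / (1 + 10^+3.11 + 10^+2.25)
   = 1 / (1 + 1288.2 + 177.83) = 1/1467.1 = 0.0006816
[CO3²⁻] = α₂ × DIC = 0.0006816 × 0.537 = 0.000366 mmol/L = 0.366 μmol/L

[CO3²⁻] = 0.366 μmol/L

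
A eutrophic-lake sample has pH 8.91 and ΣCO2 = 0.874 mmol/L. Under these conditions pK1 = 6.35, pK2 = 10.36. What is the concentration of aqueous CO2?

α₀ = 1 / (1 + K1/[H⁺] + K1K2/[H⁺]²) = 1 / (1 + 10^+2.56 + 10^+1.11)
   = 1 / (1 + 363.08 + 12.882) = 1/376.96 = 0.002653
[CO2*] = α₀ × DIC = 0.002653 × 0.874 = 0.00232 mmol/L = 2.32 μmol/L

[CO2*] = 2.32 μmol/L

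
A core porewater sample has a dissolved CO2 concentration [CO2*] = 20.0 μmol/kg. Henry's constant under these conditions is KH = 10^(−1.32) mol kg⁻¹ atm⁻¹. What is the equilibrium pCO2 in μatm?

pCO2 = 418 μatm

KH = 10^(−1.32) = 4.786×10^-2 mol kg⁻¹ atm⁻¹
pCO2 = [CO2*]/KH = 20.0×10^-6 / 4.786×10^-2 = 4.18×10^-4 atm = 418 μatm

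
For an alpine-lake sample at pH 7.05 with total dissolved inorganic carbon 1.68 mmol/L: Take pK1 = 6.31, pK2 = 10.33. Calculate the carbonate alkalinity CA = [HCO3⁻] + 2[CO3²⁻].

CA = 1.42 mmol/L

CA = [HCO3⁻] + 2[CO3²⁻] = (α₁ + 2α₂)·DIC
At pH 7.05: [H⁺]/K1 = 10^-0.74 = 0.18197, K2/[H⁺] = 10^-3.28 = 0.00052481
α₁ = 1/(1 + 0.18197 + 0.00052481) = 1/1.1825 = 0.8457; α₂ = α₁·K2/[H⁺] = 0.0004438
α₁ + 2α₂ = 0.8466
CA = 0.8466 × 1.68 = 1.42 mmol/L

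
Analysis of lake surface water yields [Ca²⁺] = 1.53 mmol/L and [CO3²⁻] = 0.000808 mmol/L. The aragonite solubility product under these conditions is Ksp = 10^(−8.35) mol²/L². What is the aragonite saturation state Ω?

Ksp = 10^(−8.35) = 4.467×10^-9
Ω = [Ca²⁺][CO3²⁻]/Ksp = (1.53×10^-3)(0.000808×10^-3) / 4.467×10^-9 = 0.277

Ω = 0.277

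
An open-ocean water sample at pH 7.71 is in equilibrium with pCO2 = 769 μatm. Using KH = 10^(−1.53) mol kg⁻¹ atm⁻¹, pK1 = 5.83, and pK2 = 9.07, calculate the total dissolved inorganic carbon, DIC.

DIC = 1.82 mmol/kg

[CO2*] = KH · pCO2 = 10^(−1.53) × 769×10^-6 = 2.269×10^-5 mol/kg
α₀ = 1/(1 + K1/[H⁺] + K1K2/[H⁺]²) = 1/(1 + 10^+1.88 + 10^+0.52) = 0.01247
DIC = [CO2*]/α₀ = 2.269×10^-5 / 0.01247 = 1.82 mmol/kg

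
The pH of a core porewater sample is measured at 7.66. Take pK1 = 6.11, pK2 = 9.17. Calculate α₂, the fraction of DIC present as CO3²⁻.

α₂ = 1 / (1 + [H⁺]/K2 + [H⁺]²/(K1K2)) = 1 / (1 + 10^+1.51 + 10^-0.04)
   = 1 / (1 + 32.359 + 0.91201) = 1/34.271 = 0.02918

α₂ = 0.0292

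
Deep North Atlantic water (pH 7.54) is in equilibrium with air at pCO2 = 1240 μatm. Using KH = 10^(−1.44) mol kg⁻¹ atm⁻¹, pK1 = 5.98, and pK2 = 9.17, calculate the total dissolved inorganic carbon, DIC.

[CO2*] = KH · pCO2 = 10^(−1.44) × 1240×10^-6 = 4.502×10^-5 mol/kg
α₀ = 1/(1 + K1/[H⁺] + K1K2/[H⁺]²) = 1/(1 + 10^+1.56 + 10^-0.07) = 0.02621
DIC = [CO2*]/α₀ = 4.502×10^-5 / 0.02621 = 1.72 mmol/kg

DIC = 1.72 mmol/kg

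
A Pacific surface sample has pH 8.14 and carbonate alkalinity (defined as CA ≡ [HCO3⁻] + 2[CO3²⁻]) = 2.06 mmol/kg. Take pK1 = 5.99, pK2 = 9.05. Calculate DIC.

CA = [HCO3⁻] + 2[CO3²⁻] = (α₁ + 2α₂)·DIC
At pH 8.14: [H⁺]/K1 = 10^-2.15 = 0.0070795, K2/[H⁺] = 10^-0.91 = 0.12303
α₁ = 1/(1 + 0.0070795 + 0.12303) = 1/1.1301 = 0.8849; α₂ = α₁·K2/[H⁺] = 0.1089
α₁ + 2α₂ = 1.1026
DIC = CA / (α₁ + 2α₂) = 2.06 / 1.1026 = 1.87 mmol/kg

DIC = 1.87 mmol/kg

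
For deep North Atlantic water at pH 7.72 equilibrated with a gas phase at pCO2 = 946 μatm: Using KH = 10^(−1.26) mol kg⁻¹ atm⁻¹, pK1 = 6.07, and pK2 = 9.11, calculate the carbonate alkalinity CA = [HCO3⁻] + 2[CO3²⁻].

CA = 2.51 mmol/kg

[CO2*] = KH · pCO2 = 10^(−1.26) × 946×10^-6 = 5.199×10^-5 mol/kg
α₀ = 1/(1 + K1/[H⁺] + K1K2/[H⁺]²) = 1/(1 + 10^+1.65 + 10^+0.26) = 0.02106
DIC = [CO2*]/α₀ = 5.199×10^-5 / 0.02106 = 2.469 mmol/kg
CA = (α₁ + 2α₂)·DIC = (0.9406 + 2×0.03832) × 2.469 = 2.51 mmol/kg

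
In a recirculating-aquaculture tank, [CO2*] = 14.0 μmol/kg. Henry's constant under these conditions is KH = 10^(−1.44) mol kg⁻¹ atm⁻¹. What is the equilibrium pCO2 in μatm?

pCO2 = 386 μatm

KH = 10^(−1.44) = 3.631×10^-2 mol kg⁻¹ atm⁻¹
pCO2 = [CO2*]/KH = 14.0×10^-6 / 3.631×10^-2 = 3.86×10^-4 atm = 386 μatm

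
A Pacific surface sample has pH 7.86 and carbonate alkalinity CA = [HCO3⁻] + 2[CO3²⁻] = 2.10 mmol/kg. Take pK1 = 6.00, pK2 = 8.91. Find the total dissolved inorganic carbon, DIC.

CA = [HCO3⁻] + 2[CO3²⁻] = (α₁ + 2α₂)·DIC
At pH 7.86: [H⁺]/K1 = 10^-1.86 = 0.013804, K2/[H⁺] = 10^-1.05 = 0.089125
α₁ = 1/(1 + 0.013804 + 0.089125) = 1/1.1029 = 0.9067; α₂ = α₁·K2/[H⁺] = 0.08081
α₁ + 2α₂ = 1.0683
DIC = CA / (α₁ + 2α₂) = 2.10 / 1.0683 = 1.97 mmol/kg

DIC = 1.97 mmol/kg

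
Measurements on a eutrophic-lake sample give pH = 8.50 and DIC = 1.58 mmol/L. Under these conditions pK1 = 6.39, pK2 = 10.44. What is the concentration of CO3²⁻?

[CO3²⁻] = 17.8 μmol/L

α₂ = 1 / (1 + [H⁺]/K2 + [H⁺]²/(K1K2)) = 1 / (1 + 10^+1.94 + 10^-0.17)
   = 1 / (1 + 87.096 + 0.67608) = 1/88.772 = 0.01126
[CO3²⁻] = α₂ × DIC = 0.01126 × 1.58 = 0.0178 mmol/L = 17.8 μmol/L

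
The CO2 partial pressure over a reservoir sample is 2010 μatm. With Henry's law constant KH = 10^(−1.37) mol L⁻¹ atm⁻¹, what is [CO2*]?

KH = 10^(−1.37) = 4.266×10^-2 mol L⁻¹ atm⁻¹
[CO2*] = KH · pCO2 = 4.266×10^-2 × 2010×10^-6 atm = 8.57×10^-5 mol/L

[CO2*] = 85.7 μmol/L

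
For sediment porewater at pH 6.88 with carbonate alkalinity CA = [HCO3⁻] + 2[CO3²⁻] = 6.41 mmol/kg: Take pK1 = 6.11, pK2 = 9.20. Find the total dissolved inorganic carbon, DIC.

CA = [HCO3⁻] + 2[CO3²⁻] = (α₁ + 2α₂)·DIC
At pH 6.88: [H⁺]/K1 = 10^-0.77 = 0.16982, K2/[H⁺] = 10^-2.32 = 0.0047863
α₁ = 1/(1 + 0.16982 + 0.0047863) = 1/1.1746 = 0.8513; α₂ = α₁·K2/[H⁺] = 0.004075
α₁ + 2α₂ = 0.8595
DIC = CA / (α₁ + 2α₂) = 6.41 / 0.8595 = 7.46 mmol/kg

DIC = 7.46 mmol/kg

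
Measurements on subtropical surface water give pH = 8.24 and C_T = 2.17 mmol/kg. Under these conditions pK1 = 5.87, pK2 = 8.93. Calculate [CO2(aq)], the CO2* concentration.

[CO2*] = 7.66 μmol/kg

α₀ = 1 / (1 + K1/[H⁺] + K1K2/[H⁺]²) = 1 / (1 + 10^+2.37 + 10^+1.68)
   = 1 / (1 + 234.42 + 47.863) = 1/283.29 = 0.003530
[CO2*] = α₀ × DIC = 0.003530 × 2.17 = 0.00766 mmol/kg = 7.66 μmol/kg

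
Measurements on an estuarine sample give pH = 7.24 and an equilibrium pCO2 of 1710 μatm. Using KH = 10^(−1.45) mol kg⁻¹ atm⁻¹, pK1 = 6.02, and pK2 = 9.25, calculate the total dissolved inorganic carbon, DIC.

DIC = 1.08 mmol/kg

[CO2*] = KH · pCO2 = 10^(−1.45) × 1710×10^-6 = 6.067×10^-5 mol/kg
α₀ = 1/(1 + K1/[H⁺] + K1K2/[H⁺]²) = 1/(1 + 10^+1.22 + 10^-0.79) = 0.05631
DIC = [CO2*]/α₀ = 6.067×10^-5 / 0.05631 = 1.08 mmol/kg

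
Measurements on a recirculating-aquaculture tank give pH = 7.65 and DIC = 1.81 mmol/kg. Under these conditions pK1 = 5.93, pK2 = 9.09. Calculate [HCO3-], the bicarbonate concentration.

[HCO3⁻] = 1.72 mmol/kg

α₁ = 1 / (1 + [H⁺]/K1 + K2/[H⁺]) = 1 / (1 + 10^-1.72 + 10^-1.44)
   = 1 / (1 + 0.019055 + 0.036308) = 1/1.0554 = 0.9475
[HCO3⁻] = α₁ × DIC = 0.9475 × 1.81 = 1.72 mmol/kg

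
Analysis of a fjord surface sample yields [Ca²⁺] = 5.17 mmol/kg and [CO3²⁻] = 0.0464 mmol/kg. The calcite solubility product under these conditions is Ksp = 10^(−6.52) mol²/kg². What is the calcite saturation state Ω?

Ω = 0.794

Ksp = 10^(−6.52) = 3.020×10^-7
Ω = [Ca²⁺][CO3²⁻]/Ksp = (5.17×10^-3)(0.0464×10^-3) / 3.020×10^-7 = 0.794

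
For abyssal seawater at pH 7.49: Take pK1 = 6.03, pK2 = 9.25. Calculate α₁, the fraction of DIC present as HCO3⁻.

α₁ = 0.951

α₁ = 1 / (1 + [H⁺]/K1 + K2/[H⁺]) = 1 / (1 + 10^-1.46 + 10^-1.76)
   = 1 / (1 + 0.034674 + 0.017378) = 1/1.0521 = 0.9505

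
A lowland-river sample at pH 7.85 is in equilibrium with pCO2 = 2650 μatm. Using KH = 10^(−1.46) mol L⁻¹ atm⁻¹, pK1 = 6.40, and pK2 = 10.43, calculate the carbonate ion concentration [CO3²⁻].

[CO2*] = KH · pCO2 = 10^(−1.46) × 2650×10^-6 = 9.189×10^-5 mol/L
α₀ = 1/(1 + K1/[H⁺] + K1K2/[H⁺]²) = 1/(1 + 10^+1.45 + 10^-1.13) = 0.03418
DIC = [CO2*]/α₀ = 9.189×10^-5 / 0.03418 = 2.688 mmol/L
[CO3²⁻] = α₂·DIC; α₂ = 0.002534, so [CO3²⁻] = 0.002534 × 2.688 = 0.00681 mmol/L = 6.81 μmol/L

[CO3²⁻] = 6.81 μmol/L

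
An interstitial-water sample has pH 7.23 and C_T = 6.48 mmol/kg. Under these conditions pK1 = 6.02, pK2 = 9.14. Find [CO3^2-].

α₂ = 1 / (1 + [H⁺]/K2 + [H⁺]²/(K1K2)) = 1 / (1 + 10^+1.91 + 10^+0.70)
   = 1 / (1 + 81.283 + 5.0119) = 1/87.295 = 0.01146
[CO3²⁻] = α₂ × DIC = 0.01146 × 6.48 = 0.0742 mmol/kg

[CO3²⁻] = 0.0742 mmol/kg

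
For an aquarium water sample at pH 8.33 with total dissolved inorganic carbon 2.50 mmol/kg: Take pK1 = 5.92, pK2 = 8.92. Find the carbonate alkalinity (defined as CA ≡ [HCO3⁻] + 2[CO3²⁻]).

CA = 3.00 mmol/kg

CA = [HCO3⁻] + 2[CO3²⁻] = (α₁ + 2α₂)·DIC
At pH 8.33: [H⁺]/K1 = 10^-2.41 = 0.0038905, K2/[H⁺] = 10^-0.59 = 0.25704
α₁ = 1/(1 + 0.0038905 + 0.25704) = 1/1.2609 = 0.7931; α₂ = α₁·K2/[H⁺] = 0.2038
α₁ + 2α₂ = 1.2008
CA = 1.2008 × 2.50 = 3.00 mmol/kg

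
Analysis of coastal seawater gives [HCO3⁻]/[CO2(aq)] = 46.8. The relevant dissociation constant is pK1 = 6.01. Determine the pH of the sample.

From K1 = [H⁺][HCO3⁻]/[CO2(aq)]:  pH = pK1 + log₁₀([HCO3⁻]/[CO2(aq)])
log₁₀(46.8) = +1.670
pH = 6.01 + (+1.670) = 7.68

pH = 7.68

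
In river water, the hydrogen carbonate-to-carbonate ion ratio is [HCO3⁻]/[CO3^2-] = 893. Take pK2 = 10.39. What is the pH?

From K2 = [H⁺][CO3^2-]/[HCO3⁻]:  pH = pK2 − log₁₀([HCO3⁻]/[CO3^2-])
log₁₀(893) = +2.951
pH = 10.39 − (+2.951) = 7.44

pH = 7.44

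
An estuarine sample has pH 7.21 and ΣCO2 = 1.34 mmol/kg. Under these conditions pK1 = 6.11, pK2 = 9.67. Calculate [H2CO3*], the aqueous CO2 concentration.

α₀ = 1 / (1 + K1/[H⁺] + K1K2/[H⁺]²) = 1 / (1 + 10^+1.10 + 10^-1.36)
   = 1 / (1 + 12.589 + 0.043652) = 1/13.633 = 0.07335
[CO2*] = α₀ × DIC = 0.07335 × 1.34 = 0.0983 mmol/kg

[CO2*] = 0.0983 mmol/kg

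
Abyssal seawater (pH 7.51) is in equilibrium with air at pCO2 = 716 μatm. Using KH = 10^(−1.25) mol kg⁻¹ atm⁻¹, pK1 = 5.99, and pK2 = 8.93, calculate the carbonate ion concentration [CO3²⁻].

[CO2*] = KH · pCO2 = 10^(−1.25) × 716×10^-6 = 4.026×10^-5 mol/kg
α₀ = 1/(1 + K1/[H⁺] + K1K2/[H⁺]²) = 1/(1 + 10^+1.52 + 10^+0.10) = 0.02827
DIC = [CO2*]/α₀ = 4.026×10^-5 / 0.02827 = 1.424 mmol/kg
[CO3²⁻] = α₂·DIC; α₂ = 0.03559, so [CO3²⁻] = 0.03559 × 1.424 = 0.0507 mmol/kg

[CO3²⁻] = 0.0507 mmol/kg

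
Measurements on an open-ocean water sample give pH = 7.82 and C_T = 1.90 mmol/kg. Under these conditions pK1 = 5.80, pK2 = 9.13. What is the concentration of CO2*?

[CO2*] = 17.1 μmol/kg

α₀ = 1 / (1 + K1/[H⁺] + K1K2/[H⁺]²) = 1 / (1 + 10^+2.02 + 10^+0.71)
   = 1 / (1 + 104.71 + 5.1286) = 1/110.84 = 0.009022
[CO2*] = α₀ × DIC = 0.009022 × 1.90 = 0.0171 mmol/kg = 17.1 μmol/kg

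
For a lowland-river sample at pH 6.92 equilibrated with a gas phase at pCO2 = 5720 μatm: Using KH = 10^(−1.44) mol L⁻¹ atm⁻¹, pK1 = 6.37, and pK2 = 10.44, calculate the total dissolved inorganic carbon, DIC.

DIC = 0.945 mmol/L

[CO2*] = KH · pCO2 = 10^(−1.44) × 5720×10^-6 = 2.077×10^-4 mol/L
α₀ = 1/(1 + K1/[H⁺] + K1K2/[H⁺]²) = 1/(1 + 10^+0.55 + 10^-2.97) = 0.2198
DIC = [CO2*]/α₀ = 2.077×10^-4 / 0.2198 = 0.945 mmol/L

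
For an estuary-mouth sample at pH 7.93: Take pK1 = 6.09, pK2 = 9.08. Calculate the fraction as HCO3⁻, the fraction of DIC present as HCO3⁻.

α₁ = 1 / (1 + [H⁺]/K1 + K2/[H⁺]) = 1 / (1 + 10^-1.84 + 10^-1.15)
   = 1 / (1 + 0.014454 + 0.070795) = 1/1.0852 = 0.9214

α₁ = 0.921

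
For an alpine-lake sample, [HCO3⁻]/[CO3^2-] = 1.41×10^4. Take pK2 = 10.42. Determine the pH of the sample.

From K2 = [H⁺][CO3^2-]/[HCO3⁻]:  pH = pK2 − log₁₀([HCO3⁻]/[CO3^2-])
log₁₀(1.41×10^4) = +4.149
pH = 10.42 − (+4.149) = 6.27

pH = 6.27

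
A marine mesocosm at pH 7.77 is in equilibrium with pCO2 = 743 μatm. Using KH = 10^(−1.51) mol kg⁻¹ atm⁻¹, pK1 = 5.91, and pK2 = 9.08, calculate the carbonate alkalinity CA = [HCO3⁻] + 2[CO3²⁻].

[CO2*] = KH · pCO2 = 10^(−1.51) × 743×10^-6 = 2.296×10^-5 mol/kg
α₀ = 1/(1 + K1/[H⁺] + K1K2/[H⁺]²) = 1/(1 + 10^+1.86 + 10^+0.55) = 0.01299
DIC = [CO2*]/α₀ = 2.296×10^-5 / 0.01299 = 1.768 mmol/kg
CA = (α₁ + 2α₂)·DIC = (0.9409 + 2×0.04608) × 1.768 = 1.83 mmol/kg

CA = 1.83 mmol/kg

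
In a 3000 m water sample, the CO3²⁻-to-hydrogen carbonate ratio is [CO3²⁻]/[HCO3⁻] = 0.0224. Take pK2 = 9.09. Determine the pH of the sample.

pH = 7.44

From K2 = [H⁺][CO3²⁻]/[HCO3⁻]:  pH = pK2 + log₁₀([CO3²⁻]/[HCO3⁻])
log₁₀(0.0224) = -1.650
pH = 9.09 + (-1.650) = 7.44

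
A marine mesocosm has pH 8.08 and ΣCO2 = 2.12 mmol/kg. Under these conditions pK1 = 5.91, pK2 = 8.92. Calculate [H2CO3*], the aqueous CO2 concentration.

α₀ = 1 / (1 + K1/[H⁺] + K1K2/[H⁺]²) = 1 / (1 + 10^+2.17 + 10^+1.33)
   = 1 / (1 + 147.91 + 21.380) = 1/170.29 = 0.005872
[CO2*] = α₀ × DIC = 0.005872 × 2.12 = 0.0124 mmol/kg = 12.4 μmol/kg

[CO2*] = 12.4 μmol/kg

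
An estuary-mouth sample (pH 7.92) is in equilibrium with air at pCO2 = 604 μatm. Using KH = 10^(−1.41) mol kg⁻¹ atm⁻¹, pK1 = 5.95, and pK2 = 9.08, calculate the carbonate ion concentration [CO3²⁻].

[CO2*] = KH · pCO2 = 10^(−1.41) × 604×10^-6 = 2.350×10^-5 mol/kg
α₀ = 1/(1 + K1/[H⁺] + K1K2/[H⁺]²) = 1/(1 + 10^+1.97 + 10^+0.81) = 0.009922
DIC = [CO2*]/α₀ = 2.350×10^-5 / 0.009922 = 2.368 mmol/kg
[CO3²⁻] = α₂·DIC; α₂ = 0.06406, so [CO3²⁻] = 0.06406 × 2.368 = 0.152 mmol/kg

[CO3²⁻] = 0.152 mmol/kg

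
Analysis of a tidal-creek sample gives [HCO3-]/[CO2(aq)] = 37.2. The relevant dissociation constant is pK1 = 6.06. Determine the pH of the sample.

pH = 7.63

From K1 = [H⁺][HCO3-]/[CO2(aq)]:  pH = pK1 + log₁₀([HCO3-]/[CO2(aq)])
log₁₀(37.2) = +1.571
pH = 6.06 + (+1.571) = 7.63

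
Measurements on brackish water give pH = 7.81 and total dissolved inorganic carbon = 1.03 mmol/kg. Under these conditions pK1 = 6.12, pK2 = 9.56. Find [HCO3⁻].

α₁ = 1 / (1 + [H⁺]/K1 + K2/[H⁺]) = 1 / (1 + 10^-1.69 + 10^-1.75)
   = 1 / (1 + 0.020417 + 0.017783) = 1/1.0382 = 0.9632
[HCO3⁻] = α₁ × DIC = 0.9632 × 1.03 = 0.992 mmol/kg

[HCO3⁻] = 0.992 mmol/kg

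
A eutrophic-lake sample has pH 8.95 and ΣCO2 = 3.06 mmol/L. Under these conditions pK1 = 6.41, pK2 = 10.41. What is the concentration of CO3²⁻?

α₂ = 1 / (1 + [H⁺]/K2 + [H⁺]²/(K1K2)) = 1 / (1 + 10^+1.46 + 10^-1.08)
   = 1 / (1 + 28.840 + 0.083176) = 1/29.923 = 0.03342
[CO3²⁻] = α₂ × DIC = 0.03342 × 3.06 = 0.102 mmol/L

[CO3²⁻] = 0.102 mmol/L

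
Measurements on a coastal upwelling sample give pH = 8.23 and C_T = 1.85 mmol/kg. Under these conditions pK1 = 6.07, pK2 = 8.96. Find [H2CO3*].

[CO2*] = 10.7 μmol/kg

α₀ = 1 / (1 + K1/[H⁺] + K1K2/[H⁺]²) = 1 / (1 + 10^+2.16 + 10^+1.43)
   = 1 / (1 + 144.54 + 26.915) = 1/172.46 = 0.005798
[CO2*] = α₀ × DIC = 0.005798 × 1.85 = 0.0107 mmol/kg = 10.7 μmol/kg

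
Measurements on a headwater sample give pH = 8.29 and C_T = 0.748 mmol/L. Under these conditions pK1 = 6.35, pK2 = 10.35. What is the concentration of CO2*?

α₀ = 1 / (1 + K1/[H⁺] + K1K2/[H⁺]²) = 1 / (1 + 10^+1.94 + 10^-0.12)
   = 1 / (1 + 87.096 + 0.75858) = 1/88.855 = 0.01125
[CO2*] = α₀ × DIC = 0.01125 × 0.748 = 0.00842 mmol/L = 8.42 μmol/L

[CO2*] = 8.42 μmol/L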